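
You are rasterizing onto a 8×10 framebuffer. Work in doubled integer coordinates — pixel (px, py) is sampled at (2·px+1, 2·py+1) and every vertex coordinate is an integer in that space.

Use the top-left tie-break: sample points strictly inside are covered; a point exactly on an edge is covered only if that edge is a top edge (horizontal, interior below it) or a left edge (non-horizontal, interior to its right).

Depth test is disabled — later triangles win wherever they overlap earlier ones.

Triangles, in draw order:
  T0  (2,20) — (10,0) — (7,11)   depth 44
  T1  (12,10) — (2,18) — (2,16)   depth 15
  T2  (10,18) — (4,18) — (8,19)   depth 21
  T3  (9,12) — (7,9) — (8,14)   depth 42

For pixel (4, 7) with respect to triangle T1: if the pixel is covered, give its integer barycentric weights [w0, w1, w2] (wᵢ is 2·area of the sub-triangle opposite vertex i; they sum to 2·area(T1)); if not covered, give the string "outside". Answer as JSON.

T0:
  2·area = 28
  edge (2, 20)→(10, 0): d=(8,-20) top-left  bias=+0
  edge (10, 0)→(7, 11): d=(-3,11) right/bottom  bias=-1
  edge (7, 11)→(2, 20): d=(-5,9) right/bottom  bias=-1
    (4,1)@(9, 3): e=[4,2,22] → █
    (5,1)@(11, 3): e=[44,-20,4] → ·
    (4,2)@(9, 5): e=[20,-4,12] → ·
    (3,4)@(7, 9): e=[12,6,10] → █
    (4,4)@(9, 9): e=[52,-16,-8] → ·
    (3,5)@(7, 11): e=[28,0,0] → ·  [on edge]
    (2,6)@(5, 13): e=[4,16,8] → █
    (3,6)@(7, 13): e=[44,-6,-10] → ·
    (2,7)@(5, 15): e=[20,10,-2] → ·
  covered (3 px):
    · · · · · · · ·
    · · · · █ · · ·
    · · · · · · · ·
    · · · · · · · ·
    · · · █ · · · ·
    · · · · · · · ·
    · · █ · · · · ·
    · · · · · · · ·
    · · · · · · · ·
    · · · · · · · ·
T1:
  2·area = 20
  edge (12, 10)→(2, 18): d=(-10,8) right/bottom  bias=-1
  edge (2, 18)→(2, 16): d=(0,-2) top-left  bias=+0
  edge (2, 16)→(12, 10): d=(10,-6) top-left  bias=+0
    (3,6)@(7, 13): e=[10,10,0] → █  [on edge]
    (4,6)@(9, 13): e=[-6,14,12] → ·
    (2,7)@(5, 15): e=[6,6,8] → █
    (3,7)@(7, 15): e=[-10,10,20] → ·
    (1,8)@(3, 17): e=[2,2,16] → █
    (2,8)@(5, 17): e=[-14,6,28] → ·
    (1,9)@(3, 19): e=[-18,2,36] → ·
  covered (3 px):
    · · · · · · · ·
    · · · · · · · ·
    · · · · · · · ·
    · · · · · · · ·
    · · · · · · · ·
    · · · · · · · ·
    · · · █ · · · ·
    · · █ · · · · ·
    · █ · · · · · ·
    · · · · · · · ·
T2:
  2·area = 6  (B↔C swapped to make it positive)
  edge (10, 18)→(8, 19): d=(-2,1) right/bottom  bias=-1
  edge (8, 19)→(4, 18): d=(-4,-1) top-left  bias=+0
  edge (4, 18)→(10, 18): d=(6,0) top-left  bias=+0
  covered (0 px):
    · · · · · · · ·
    · · · · · · · ·
    · · · · · · · ·
    · · · · · · · ·
    · · · · · · · ·
    · · · · · · · ·
    · · · · · · · ·
    · · · · · · · ·
    · · · · · · · ·
    · · · · · · · ·
T3:
  2·area = 7  (B↔C swapped to make it positive)
  edge (9, 12)→(8, 14): d=(-1,2) right/bottom  bias=-1
  edge (8, 14)→(7, 9): d=(-1,-5) top-left  bias=+0
  edge (7, 9)→(9, 12): d=(2,3) right/bottom  bias=-1
    (1,1)@(3, 3): e=[21,-14,0] → ·  [on edge]
    (3,4)@(7, 9): e=[7,0,0] → ·  [on edge]
    (5,7)@(11, 15): e=[-7,14,0] → ·  [on edge]
    (4,9)@(9, 19): e=[-7,0,14] → ·  [on edge]
  covered (0 px):
    · · · · · · · ·
    · · · · · · · ·
    · · · · · · · ·
    · · · · · · · ·
    · · · · · · · ·
    · · · · · · · ·
    · · · · · · · ·
    · · · · · · · ·
    · · · · · · · ·
    · · · · · · · ·

Result: "outside"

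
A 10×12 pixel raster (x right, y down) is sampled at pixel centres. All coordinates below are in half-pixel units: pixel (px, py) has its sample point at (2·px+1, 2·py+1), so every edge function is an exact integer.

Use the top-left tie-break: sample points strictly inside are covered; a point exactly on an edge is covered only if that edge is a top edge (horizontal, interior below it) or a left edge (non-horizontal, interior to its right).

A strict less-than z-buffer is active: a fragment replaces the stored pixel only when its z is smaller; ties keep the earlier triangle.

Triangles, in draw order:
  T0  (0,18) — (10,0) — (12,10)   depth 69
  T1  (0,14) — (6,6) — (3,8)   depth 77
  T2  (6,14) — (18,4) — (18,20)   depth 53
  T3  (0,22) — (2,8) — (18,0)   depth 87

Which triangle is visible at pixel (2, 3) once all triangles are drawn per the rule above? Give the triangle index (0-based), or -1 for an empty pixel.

T0:
  2·area = 136
  edge (0, 18)→(10, 0): d=(10,-18) top-left  bias=+0
  edge (10, 0)→(12, 10): d=(2,10) right/bottom  bias=-1
  edge (12, 10)→(0, 18): d=(-12,8) right/bottom  bias=-1
    (4,1)@(9, 3): e=[12,16,108] → █
    (5,1)@(11, 3): e=[48,-4,92] → ·
    (4,2)@(9, 5): e=[32,20,84] → █
    (5,2)@(11, 5): e=[68,0,68] → ·  [on edge]
    (3,3)@(7, 7): e=[16,44,76] → █
    (5,3)@(11, 7): e=[88,4,44] → █
    (6,3)@(13, 7): e=[124,-16,28] → ·
    (2,4)@(5, 9): e=[0,68,68] → █  [on edge]
    (6,4)@(13, 9): e=[144,-12,4] → ·
    (2,5)@(5, 11): e=[20,72,44] → █
    (5,5)@(11, 11): e=[128,12,-4] → ·
    (1,6)@(3, 13): e=[4,96,36] → █
    (6,7)@(13, 15): e=[204,0,-68] → ·  [on edge]
  covered (17 px):
    · · · · · · · · · ·
    · · · · █ · · · · ·
    · · · · █ · · · · ·
    · · · █ █ █ · · · ·
    · · █ █ █ █ · · · ·
    · · █ █ █ · · · · ·
    · █ █ █ · · · · · ·
    · █ · · · · · · · ·
    █ · · · · · · · · ·
    · · · · · · · · · ·
    · · · · · · · · · ·
    · · · · · · · · · ·
T1:
  2·area = 12  (B↔C swapped to make it positive)
  edge (0, 14)→(3, 8): d=(3,-6) top-left  bias=+0
  edge (3, 8)→(6, 6): d=(3,-2) top-left  bias=+0
  edge (6, 6)→(0, 14): d=(-6,8) right/bottom  bias=-1
    (2,3)@(5, 7): e=[9,1,2] → █
    (3,3)@(7, 7): e=[21,5,-14] → ·
    (1,4)@(3, 9): e=[3,3,6] → █
    (2,4)@(5, 9): e=[15,7,-10] → ·
    (1,5)@(3, 11): e=[9,9,-6] → ·
  covered (2 px):
    · · · · · · · · · ·
    · · · · · · · · · ·
    · · · · · · · · · ·
    · · █ · · · · · · ·
    · █ · · · · · · · ·
    · · · · · · · · · ·
    · · · · · · · · · ·
    · · · · · · · · · ·
    · · · · · · · · · ·
    · · · · · · · · · ·
    · · · · · · · · · ·
    · · · · · · · · · ·
T2:
  2·area = 192
  edge (6, 14)→(18, 4): d=(12,-10) top-left  bias=+0
  edge (18, 4)→(18, 20): d=(0,16) right/bottom  bias=-1
  edge (18, 20)→(6, 14): d=(-12,-6) top-left  bias=+0
    (8,2)@(17, 5): e=[2,16,174] → █
    (9,2)@(19, 5): e=[22,-16,186] → ·
    (7,3)@(15, 7): e=[6,48,138] → █
    (9,3)@(19, 7): e=[46,-16,162] → ·
    (6,4)@(13, 9): e=[10,80,102] → █
    (9,4)@(19, 9): e=[70,-16,138] → ·
    (5,5)@(11, 11): e=[14,112,66] → █
    (9,5)@(19, 11): e=[94,-16,114] → ·
    (4,6)@(9, 13): e=[18,144,30] → █
    (9,6)@(19, 13): e=[118,-16,90] → ·
    (4,7)@(9, 15): e=[42,144,6] → █
    (9,7)@(19, 15): e=[142,-16,66] → ·
  covered (24 px):
    · · · · · · · · · ·
    · · · · · · · · · ·
    · · · · · · · · █ ·
    · · · · · · · █ █ ·
    · · · · · · █ █ █ ·
    · · · · · █ █ █ █ ·
    · · · · █ █ █ █ █ ·
    · · · · █ █ █ █ █ ·
    · · · · · · █ █ █ ·
    · · · · · · · · █ ·
    · · · · · · · · · ·
    · · · · · · · · · ·
T3:
  2·area = 208
  edge (0, 22)→(2, 8): d=(2,-14) top-left  bias=+0
  edge (2, 8)→(18, 0): d=(16,-8) top-left  bias=+0
  edge (18, 0)→(0, 22): d=(-18,22) right/bottom  bias=-1
    (1,0)@(3, 1): e=[0,-104,312] → ·  [on edge]
    (8,0)@(17, 1): e=[196,8,4] → █
    (9,0)@(19, 1): e=[224,24,-40] → ·
    (6,1)@(13, 3): e=[144,8,56] → █
    (7,1)@(15, 3): e=[172,24,12] → █
    (8,1)@(17, 3): e=[200,40,-32] → ·
    (4,2)@(9, 5): e=[92,8,108] → █
    (5,2)@(11, 5): e=[120,24,64] → █
    (7,2)@(15, 5): e=[176,56,-24] → ·
    (2,3)@(5, 7): e=[40,8,160] → █
    (3,3)@(7, 7): e=[68,24,116] → █
    (6,3)@(13, 7): e=[152,72,-16] → ·
    (4,5)@(9, 11): e=[104,104,0] → ·  [on edge]
    (0,7)@(1, 15): e=[0,104,104] → █  [on edge]
  covered (26 px):
    · · · · · · · · █ ·
    · · · · · · █ █ · ·
    · · · · █ █ █ · · ·
    · · █ █ █ █ · · · ·
    · █ █ █ █ · · · · ·
    · █ █ █ · · · · · ·
    · █ █ █ · · · · · ·
    █ █ █ · · · · · · ·
    █ █ · · · · · · · ·
    █ · · · · · · · · ·
    · · · · · · · · · ·
    · · · · · · · · · ·

Z-buffer (winner per pixel, '.' = empty):
  . . . . . . . . 3 .
  . . . . 0 . 3 3 . .
  . . . . 0 3 3 . 2 .
  . . 1 0 0 0 . 2 2 .
  . 1 0 0 0 0 2 2 2 .
  . 3 0 0 0 2 2 2 2 .
  . 0 0 0 2 2 2 2 2 .
  3 0 3 . 2 2 2 2 2 .
  0 3 . . . . 2 2 2 .
  3 . . . . . . . 2 .
  . . . . . . . . . .
  . . . . . . . . . .

Result: 1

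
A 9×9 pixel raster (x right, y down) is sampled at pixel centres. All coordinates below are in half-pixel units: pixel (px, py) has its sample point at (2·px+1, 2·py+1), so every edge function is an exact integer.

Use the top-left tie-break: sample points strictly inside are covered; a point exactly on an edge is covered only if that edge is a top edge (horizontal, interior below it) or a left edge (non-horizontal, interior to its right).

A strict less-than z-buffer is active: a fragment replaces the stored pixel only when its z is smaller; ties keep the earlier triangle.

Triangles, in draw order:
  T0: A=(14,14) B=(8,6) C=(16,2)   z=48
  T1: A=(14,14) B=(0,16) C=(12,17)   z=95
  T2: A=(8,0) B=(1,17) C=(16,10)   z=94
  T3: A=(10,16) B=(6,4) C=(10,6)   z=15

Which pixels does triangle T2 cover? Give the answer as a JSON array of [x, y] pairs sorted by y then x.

T0:
  2·area = 88
  edge (14, 14)→(8, 6): d=(-6,-8) top-left  bias=+0
  edge (8, 6)→(16, 2): d=(8,-4) top-left  bias=+0
  edge (16, 2)→(14, 14): d=(-2,12) right/bottom  bias=-1
    (7,1)@(15, 3): e=[74,4,10] → #
    (8,1)@(17, 3): e=[90,12,-14] → ·
    (5,2)@(11, 5): e=[30,4,54] → #
    (6,2)@(13, 5): e=[46,12,30] → #
    (8,2)@(17, 5): e=[78,28,-18] → ·
    (4,3)@(9, 7): e=[2,12,74] → #
    (8,3)@(17, 7): e=[66,44,-22] → ·
    (4,4)@(9, 9): e=[-10,28,70] → ·
    (5,4)@(11, 9): e=[6,36,46] → #
    (7,4)@(15, 9): e=[38,52,-2] → ·
    (5,5)@(11, 11): e=[-6,52,42] → ·
    (6,5)@(13, 11): e=[10,60,18] → #
  covered (11 px):
    · · · · · · · · ·
    · · · · · · · # ·
    · · · · · # # # ·
    · · · · # # # # ·
    · · · · · # # · ·
    · · · · · · # · ·
    · · · · · · · · ·
    · · · · · · · · ·
    · · · · · · · · ·
T1:
  2·area = 38  (B↔C swapped to make it positive)
  edge (14, 14)→(12, 17): d=(-2,3) right/bottom  bias=-1
  edge (12, 17)→(0, 16): d=(-12,-1) top-left  bias=+0
  edge (0, 16)→(14, 14): d=(14,-2) top-left  bias=+0
    (3,7)@(7, 15): e=[19,19,0] → #  [on edge]
    (4,7)@(9, 15): e=[13,21,4] → #
    (5,7)@(11, 15): e=[7,23,8] → #
    (6,7)@(13, 15): e=[1,25,12] → #
    (7,7)@(15, 15): e=[-5,27,16] → ·
    (3,8)@(7, 17): e=[15,-5,28] → ·
    (4,8)@(9, 17): e=[9,-3,32] → ·
    (5,8)@(11, 17): e=[3,-1,36] → ·
    (6,8)@(13, 17): e=[-3,1,40] → ·
  covered (4 px):
    · · · · · · · · ·
    · · · · · · · · ·
    · · · · · · · · ·
    · · · · · · · · ·
    · · · · · · · · ·
    · · · · · · · · ·
    · · · · · · · · ·
    · · · # # # # · ·
    · · · · · · · · ·
T2:
  2·area = 206  (B↔C swapped to make it positive)
  edge (8, 0)→(16, 10): d=(8,10) right/bottom  bias=-1
  edge (16, 10)→(1, 17): d=(-15,7) right/bottom  bias=-1
  edge (1, 17)→(8, 0): d=(7,-17) top-left  bias=+0
    (3,1)@(7, 3): e=[34,168,4] → #
    (4,1)@(9, 3): e=[14,154,38] → #
    (5,1)@(11, 3): e=[-6,140,72] → ·
    (3,2)@(7, 5): e=[50,138,18] → #
    (5,2)@(11, 5): e=[10,110,86] → #
    (6,2)@(13, 5): e=[-10,96,120] → ·
    (3,3)@(7, 7): e=[66,108,32] → #
    (6,3)@(13, 7): e=[6,66,134] → #
    (7,3)@(15, 7): e=[-14,52,168] → ·
    (2,4)@(5, 9): e=[102,92,12] → #
    (7,4)@(15, 9): e=[2,22,182] → #
    (8,4)@(17, 9): e=[-18,8,216] → ·
    (0,8)@(1, 17): e=[206,0,0] → ·  [on edge]
  covered (26 px):
    · · · · · · · · ·
    · · · # # · · · ·
    · · · # # # · · ·
    · · · # # # # · ·
    · · # # # # # # ·
    · · # # # # # · ·
    · # # # # · · · ·
    · # # · · · · · ·
    · · · · · · · · ·
T3:
  2·area = 40
  edge (10, 16)→(6, 4): d=(-4,-12) top-left  bias=+0
  edge (6, 4)→(10, 6): d=(4,2) right/bottom  bias=-1
  edge (10, 6)→(10, 16): d=(0,10) right/bottom  bias=-1
    (2,0)@(5, 1): e=[0,-10,50] → ·  [on edge]
    (3,2)@(7, 5): e=[8,2,30] → #
    (4,2)@(9, 5): e=[32,-2,10] → ·
    (3,3)@(7, 7): e=[0,10,30] → #  [on edge]
    (4,3)@(9, 7): e=[24,6,10] → #
    (5,3)@(11, 7): e=[48,2,-10] → ·
    (3,4)@(7, 9): e=[-8,18,30] → ·
    (4,4)@(9, 9): e=[16,14,10] → #
    (5,4)@(11, 9): e=[40,10,-10] → ·
    (4,5)@(9, 11): e=[8,22,10] → #
    (5,5)@(11, 11): e=[32,18,-10] → ·
    (4,6)@(9, 13): e=[0,30,10] → #  [on edge]
  covered (6 px):
    · · · · · · · · ·
    · · · · · · · · ·
    · · · # · · · · ·
    · · · # # · · · ·
    · · · · # · · · ·
    · · · · # · · · ·
    · · · · # · · · ·
    · · · · · · · · ·
    · · · · · · · · ·

Final: [[3,1],[4,1],[3,2],[4,2],[5,2],[3,3],[4,3],[5,3],[6,3],[2,4],[3,4],[4,4],[5,4],[6,4],[7,4],[2,5],[3,5],[4,5],[5,5],[6,5],[1,6],[2,6],[3,6],[4,6],[1,7],[2,7]]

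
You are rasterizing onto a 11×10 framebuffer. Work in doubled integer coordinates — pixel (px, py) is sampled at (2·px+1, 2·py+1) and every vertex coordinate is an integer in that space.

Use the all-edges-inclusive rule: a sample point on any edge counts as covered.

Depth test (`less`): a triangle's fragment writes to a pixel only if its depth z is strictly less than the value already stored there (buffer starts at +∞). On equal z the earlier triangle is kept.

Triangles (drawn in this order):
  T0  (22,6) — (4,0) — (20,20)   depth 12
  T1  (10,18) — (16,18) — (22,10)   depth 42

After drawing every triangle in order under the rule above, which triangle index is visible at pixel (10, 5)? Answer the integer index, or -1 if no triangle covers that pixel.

T0:
  2·area = 264  (B↔C swapped to make it positive)
  edge (22, 6)→(20, 20): d=(-2,14) inclusive
  edge (20, 20)→(4, 0): d=(-16,-20) inclusive
  edge (4, 0)→(22, 6): d=(18,6) inclusive
    (2,0)@(5, 1): e=[248,4,12] → █
    (3,0)@(7, 1): e=[220,44,0] → █  [on edge]
    (4,0)@(9, 1): e=[192,84,-12] → ·
    (2,1)@(5, 3): e=[244,-28,48] → ·
    (3,1)@(7, 3): e=[216,12,36] → █
    (4,1)@(9, 3): e=[188,52,24] → █
    (5,1)@(11, 3): e=[160,92,12] → █
    (6,1)@(13, 3): e=[132,132,0] → █  [on edge]
    (7,1)@(15, 3): e=[104,172,-12] → ·
    (3,2)@(7, 5): e=[212,-20,72] → ·
    (4,2)@(9, 5): e=[184,20,60] → █
    (7,2)@(15, 5): e=[100,140,24] → █
    (9,2)@(19, 5): e=[44,220,0] → █  [on edge]
    (10,6)@(21, 13): e=[0,132,132] → █  [on edge]
  covered (35 px):
    · · █ █ · · · · · · ·
    · · · █ █ █ █ · · · ·
    · · · · █ █ █ █ █ █ ·
    · · · · · █ █ █ █ █ █
    · · · · · · █ █ █ █ █
    · · · · · · █ █ █ █ █
    · · · · · · · █ █ █ █
    · · · · · · · · █ █ ·
    · · · · · · · · · █ ·
    · · · · · · · · · · ·
T1:
  2·area = 48  (B↔C swapped to make it positive)
  edge (10, 18)→(22, 10): d=(12,-8) inclusive
  edge (22, 10)→(16, 18): d=(-6,8) inclusive
  edge (16, 18)→(10, 18): d=(-6,0) inclusive
    (10,5)@(21, 11): e=[4,2,42] → █
    (9,6)@(19, 13): e=[12,6,30] → █
    (10,6)@(21, 13): e=[28,-10,30] → ·
    (7,7)@(15, 15): e=[4,26,18] → █
    (8,7)@(17, 15): e=[20,10,18] → █
    (9,7)@(19, 15): e=[36,-6,18] → ·
    (6,8)@(13, 17): e=[12,30,6] → █
    (8,8)@(17, 17): e=[44,-2,6] → ·
    (6,9)@(13, 19): e=[36,18,-6] → ·
    (7,9)@(15, 19): e=[52,2,-6] → ·
  covered (6 px):
    · · · · · · · · · · ·
    · · · · · · · · · · ·
    · · · · · · · · · · ·
    · · · · · · · · · · ·
    · · · · · · · · · · ·
    · · · · · · · · · · █
    · · · · · · · · · █ ·
    · · · · · · · █ █ · ·
    · · · · · · █ █ · · ·
    · · · · · · · · · · ·

Z-buffer (winner per pixel, '.' = empty):
  . . 0 0 . . . . . . .
  . . . 0 0 0 0 . . . .
  . . . . 0 0 0 0 0 0 .
  . . . . . 0 0 0 0 0 0
  . . . . . . 0 0 0 0 0
  . . . . . . 0 0 0 0 0
  . . . . . . . 0 0 0 0
  . . . . . . . 1 0 0 .
  . . . . . . 1 1 . 0 .
  . . . . . . . . . . .

Result: 0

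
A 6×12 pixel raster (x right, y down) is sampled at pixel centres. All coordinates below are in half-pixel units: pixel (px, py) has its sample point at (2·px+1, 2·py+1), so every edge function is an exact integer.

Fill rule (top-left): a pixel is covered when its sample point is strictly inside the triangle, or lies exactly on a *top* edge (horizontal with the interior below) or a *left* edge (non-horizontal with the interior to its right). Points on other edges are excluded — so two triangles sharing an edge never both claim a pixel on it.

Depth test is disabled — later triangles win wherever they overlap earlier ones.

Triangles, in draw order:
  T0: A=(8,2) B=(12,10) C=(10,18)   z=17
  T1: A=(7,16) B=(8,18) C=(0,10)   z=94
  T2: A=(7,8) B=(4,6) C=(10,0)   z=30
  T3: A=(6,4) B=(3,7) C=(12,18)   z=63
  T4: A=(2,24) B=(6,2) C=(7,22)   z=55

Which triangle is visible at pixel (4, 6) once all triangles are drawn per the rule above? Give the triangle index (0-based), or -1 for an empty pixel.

T0:
  2·area = 48
  edge (8, 2)→(12, 10): d=(4,8) right/bottom  bias=-1
  edge (12, 10)→(10, 18): d=(-2,8) right/bottom  bias=-1
  edge (10, 18)→(8, 2): d=(-2,-16) top-left  bias=+0
    (4,2)@(9, 5): e=[4,34,10] → █
    (5,2)@(11, 5): e=[-12,18,42] → ·
    (4,3)@(9, 7): e=[12,30,6] → █
    (5,3)@(11, 7): e=[-4,14,38] → ·
    (4,4)@(9, 9): e=[20,26,2] → █
    (5,4)@(11, 9): e=[4,10,34] → █
    (4,5)@(9, 11): e=[28,22,-2] → ·
    (5,5)@(11, 11): e=[12,6,30] → █
    (5,6)@(11, 13): e=[20,2,26] → █
    (5,7)@(11, 15): e=[28,-2,22] → ·
  covered (6 px):
    · · · · · ·
    · · · · · ·
    · · · · █ ·
    · · · · █ ·
    · · · · █ █
    · · · · · █
    · · · · · █
    · · · · · ·
    · · · · · ·
    · · · · · ·
    · · · · · ·
    · · · · · ·
T1:
  2·area = 8
  edge (7, 16)→(8, 18): d=(1,2) right/bottom  bias=-1
  edge (8, 18)→(0, 10): d=(-8,-8) top-left  bias=+0
  edge (0, 10)→(7, 16): d=(7,6) right/bottom  bias=-1
    (0,5)@(1, 11): e=[7,0,1] → █  [on edge]
    (1,5)@(3, 11): e=[3,16,-11] → ·
    (0,6)@(1, 13): e=[9,-16,15] → ·
    (1,6)@(3, 13): e=[5,0,3] → █  [on edge]
    (2,6)@(5, 13): e=[1,16,-9] → ·
    (1,7)@(3, 15): e=[7,-16,17] → ·
    (2,7)@(5, 15): e=[3,0,5] → █  [on edge]
    (3,7)@(7, 15): e=[-1,16,-7] → ·
    (2,8)@(5, 17): e=[5,-16,19] → ·
    (3,8)@(7, 17): e=[1,0,7] → █  [on edge]
    (4,8)@(9, 17): e=[-3,16,-5] → ·
    (3,9)@(7, 19): e=[3,-16,21] → ·
    (4,9)@(9, 19): e=[-1,0,9] → ·  [on edge]
    (5,10)@(11, 21): e=[-3,0,11] → ·  [on edge]
  covered (4 px):
    · · · · · ·
    · · · · · ·
    · · · · · ·
    · · · · · ·
    · · · · · ·
    █ · · · · ·
    · █ · · · ·
    · · █ · · ·
    · · · █ · ·
    · · · · · ·
    · · · · · ·
    · · · · · ·
T2:
  2·area = 30
  edge (7, 8)→(4, 6): d=(-3,-2) top-left  bias=+0
  edge (4, 6)→(10, 0): d=(6,-6) top-left  bias=+0
  edge (10, 0)→(7, 8): d=(-3,8) right/bottom  bias=-1
    (4,0)@(9, 1): e=[25,0,5] → █  [on edge]
    (5,0)@(11, 1): e=[29,12,-11] → ·
    (3,1)@(7, 3): e=[15,0,15] → █  [on edge]
    (4,1)@(9, 3): e=[19,12,-1] → ·
    (2,2)@(5, 5): e=[5,0,25] → █  [on edge]
    (4,2)@(9, 5): e=[13,24,-7] → ·
    (1,3)@(3, 7): e=[-5,0,35] → ·  [on edge]
    (2,3)@(5, 7): e=[-1,12,19] → ·
    (3,3)@(7, 7): e=[3,24,3] → █
    (4,3)@(9, 7): e=[7,36,-13] → ·
    (0,4)@(1, 9): e=[-15,0,45] → ·  [on edge]
    (3,4)@(7, 9): e=[-3,36,-3] → ·
  covered (5 px):
    · · · · █ ·
    · · · █ · ·
    · · █ █ · ·
    · · · █ · ·
    · · · · · ·
    · · · · · ·
    · · · · · ·
    · · · · · ·
    · · · · · ·
    · · · · · ·
    · · · · · ·
    · · · · · ·
T3:
  2·area = 60  (B↔C swapped to make it positive)
  edge (6, 4)→(12, 18): d=(6,14) right/bottom  bias=-1
  edge (12, 18)→(3, 7): d=(-9,-11) top-left  bias=+0
  edge (3, 7)→(6, 4): d=(3,-3) top-left  bias=+0
    (4,0)@(9, 1): e=[-60,120,0] → ·  [on edge]
    (3,1)@(7, 3): e=[-20,80,0] → ·  [on edge]
    (2,2)@(5, 5): e=[20,40,0] → █  [on edge]
    (3,2)@(7, 5): e=[-8,62,6] → ·
    (1,3)@(3, 7): e=[60,0,0] → █  [on edge]
    (3,3)@(7, 7): e=[4,44,12] → █
    (4,3)@(9, 7): e=[-24,66,18] → ·
    (0,4)@(1, 9): e=[100,-40,0] → ·  [on edge]
    (1,4)@(3, 9): e=[72,-18,6] → ·
    (2,4)@(5, 9): e=[44,4,12] → █
    (4,4)@(9, 9): e=[-12,48,24] → ·
    (2,5)@(5, 11): e=[56,-14,18] → ·
    (4,5)@(9, 11): e=[0,30,30] → ·  [on edge]
  covered (8 px):
    · · · · · ·
    · · · · · ·
    · · █ · · ·
    · █ █ █ · ·
    · · █ █ · ·
    · · · █ · ·
    · · · · █ ·
    · · · · · ·
    · · · · · ·
    · · · · · ·
    · · · · · ·
    · · · · · ·
T4:
  2·area = 102
  edge (2, 24)→(6, 2): d=(4,-22) top-left  bias=+0
  edge (6, 2)→(7, 22): d=(1,20) right/bottom  bias=-1
  edge (7, 22)→(2, 24): d=(-5,2) right/bottom  bias=-1
    (2,4)@(5, 9): e=[6,27,69] → █
    (3,4)@(7, 9): e=[50,-13,65] → ·
    (2,5)@(5, 11): e=[14,29,59] → █
    (3,5)@(7, 11): e=[58,-11,55] → ·
    (2,6)@(5, 13): e=[22,31,49] → █
    (3,6)@(7, 13): e=[66,-9,45] → ·
    (2,7)@(5, 15): e=[30,33,39] → █
    (3,7)@(7, 15): e=[74,-7,35] → ·
    (2,8)@(5, 17): e=[38,35,29] → █
    (3,8)@(7, 17): e=[82,-5,25] → ·
    (1,9)@(3, 19): e=[2,77,23] → █
    (3,9)@(7, 19): e=[90,-3,15] → ·
  covered (10 px):
    · · · · · ·
    · · · · · ·
    · · · · · ·
    · · · · · ·
    · · █ · · ·
    · · █ · · ·
    · · █ · · ·
    · · █ · · ·
    · · █ · · ·
    · █ █ · · ·
    · █ █ · · ·
    · █ · · · ·

Z-buffer (winner per pixel, '.' = empty):
  . . . . 2 .
  . . . 2 . .
  . . 3 2 0 .
  . 3 3 3 0 .
  . . 4 3 0 0
  1 . 4 3 . 0
  . 1 4 . 3 0
  . . 4 . . .
  . . 4 1 . .
  . 4 4 . . .
  . 4 4 . . .
  . 4 . . . .

Answer: 3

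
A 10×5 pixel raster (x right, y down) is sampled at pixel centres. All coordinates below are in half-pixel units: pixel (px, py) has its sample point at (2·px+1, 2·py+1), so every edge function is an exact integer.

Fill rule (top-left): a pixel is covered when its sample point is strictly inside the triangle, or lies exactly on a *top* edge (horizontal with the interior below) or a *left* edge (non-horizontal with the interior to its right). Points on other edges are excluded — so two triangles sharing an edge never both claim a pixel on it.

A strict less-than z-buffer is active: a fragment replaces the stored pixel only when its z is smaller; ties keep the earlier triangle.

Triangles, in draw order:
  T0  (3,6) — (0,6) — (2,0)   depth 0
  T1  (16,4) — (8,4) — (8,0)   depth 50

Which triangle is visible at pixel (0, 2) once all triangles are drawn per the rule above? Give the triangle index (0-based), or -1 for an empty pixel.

T0:
  2·area = 18
  edge (3, 6)→(0, 6): d=(-3,0) right/bottom  bias=-1
  edge (0, 6)→(2, 0): d=(2,-6) top-left  bias=+0
  edge (2, 0)→(3, 6): d=(1,6) right/bottom  bias=-1
    (0,1)@(1, 3): e=[9,0,9] → #  [on edge]
    (1,1)@(3, 3): e=[9,12,-3] → ·
    (0,2)@(1, 5): e=[3,4,11] → #
    (1,2)@(3, 5): e=[3,16,-1] → ·
    (0,3)@(1, 7): e=[-3,8,13] → ·
  covered (2 px):
    · · · · · · · · · ·
    # · · · · · · · · ·
    # · · · · · · · · ·
    · · · · · · · · · ·
    · · · · · · · · · ·
T1:
  2·area = 32
  edge (16, 4)→(8, 4): d=(-8,0) right/bottom  bias=-1
  edge (8, 4)→(8, 0): d=(0,-4) top-left  bias=+0
  edge (8, 0)→(16, 4): d=(8,4) right/bottom  bias=-1
    (4,0)@(9, 1): e=[24,4,4] → #
    (5,0)@(11, 1): e=[24,12,-4] → ·
    (4,1)@(9, 3): e=[8,4,20] → #
    (5,1)@(11, 3): e=[8,12,12] → #
    (6,1)@(13, 3): e=[8,20,4] → #
    (7,1)@(15, 3): e=[8,28,-4] → ·
    (4,2)@(9, 5): e=[-8,4,36] → ·
    (5,2)@(11, 5): e=[-8,12,28] → ·
    (6,2)@(13, 5): e=[-8,20,20] → ·
  covered (4 px):
    · · · · # · · · · ·
    · · · · # # # · · ·
    · · · · · · · · · ·
    · · · · · · · · · ·
    · · · · · · · · · ·

Z-buffer (winner per pixel, '.' = empty):
  . . . . 1 . . . . .
  0 . . . 1 1 1 . . .
  0 . . . . . . . . .
  . . . . . . . . . .
  . . . . . . . . . .

Result: 0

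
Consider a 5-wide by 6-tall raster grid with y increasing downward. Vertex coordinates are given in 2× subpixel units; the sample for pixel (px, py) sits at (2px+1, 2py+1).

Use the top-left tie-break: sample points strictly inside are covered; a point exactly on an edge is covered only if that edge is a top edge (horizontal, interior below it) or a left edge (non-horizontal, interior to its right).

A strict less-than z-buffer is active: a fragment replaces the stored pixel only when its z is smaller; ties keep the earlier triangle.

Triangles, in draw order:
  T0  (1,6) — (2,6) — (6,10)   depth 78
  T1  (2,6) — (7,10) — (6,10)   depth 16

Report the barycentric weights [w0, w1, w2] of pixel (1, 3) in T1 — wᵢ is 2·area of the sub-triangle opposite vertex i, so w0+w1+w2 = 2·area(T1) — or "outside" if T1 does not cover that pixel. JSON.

T0:
  2·area = 4
  edge (1, 6)→(2, 6): d=(1,0) top-left  bias=+0
  edge (2, 6)→(6, 10): d=(4,4) right/bottom  bias=-1
  edge (6, 10)→(1, 6): d=(-5,-4) top-left  bias=+0
    (0,2)@(1, 5): e=[-1,0,5] → .  [on edge]
    (1,3)@(3, 7): e=[1,0,3] → .  [on edge]
    (2,4)@(5, 9): e=[3,0,1] → .  [on edge]
    (3,5)@(7, 11): e=[5,0,-1] → .  [on edge]
  covered (0 px):
    . . . . .
    . . . . .
    . . . . .
    . . . . .
    . . . . .
    . . . . .
T1:
  2·area = 4
  edge (2, 6)→(7, 10): d=(5,4) right/bottom  bias=-1
  edge (7, 10)→(6, 10): d=(-1,0) right/bottom  bias=-1
  edge (6, 10)→(2, 6): d=(-4,-4) top-left  bias=+0
    (0,2)@(1, 5): e=[-1,5,0] → .  [on edge]
    (1,3)@(3, 7): e=[1,3,0] → X  [on edge]
    (2,3)@(5, 7): e=[-7,3,8] → .
    (1,4)@(3, 9): e=[11,1,-8] → .
    (2,4)@(5, 9): e=[3,1,0] → X  [on edge]
    (3,4)@(7, 9): e=[-5,1,8] → .
    (2,5)@(5, 11): e=[13,-1,-8] → .
    (3,5)@(7, 11): e=[5,-1,0] → .  [on edge]
  covered (2 px):
    . . . . .
    . . . . .
    . . . . .
    . X . . .
    . . X . .
    . . . . .

Final: [3,0,1]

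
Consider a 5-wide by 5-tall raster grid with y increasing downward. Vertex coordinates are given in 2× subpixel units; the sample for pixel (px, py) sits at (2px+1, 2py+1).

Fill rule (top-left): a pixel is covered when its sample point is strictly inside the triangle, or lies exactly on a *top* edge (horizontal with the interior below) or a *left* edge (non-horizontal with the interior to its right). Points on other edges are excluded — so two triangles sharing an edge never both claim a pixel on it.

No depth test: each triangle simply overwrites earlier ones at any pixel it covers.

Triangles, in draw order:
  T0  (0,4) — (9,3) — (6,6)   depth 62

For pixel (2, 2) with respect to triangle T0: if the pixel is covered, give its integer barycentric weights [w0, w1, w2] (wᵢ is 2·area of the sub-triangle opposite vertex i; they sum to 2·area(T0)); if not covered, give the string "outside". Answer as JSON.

T0:
  2·area = 24
  edge (0, 4)→(9, 3): d=(9,-1) top-left  bias=+0
  edge (9, 3)→(6, 6): d=(-3,3) right/bottom  bias=-1
  edge (6, 6)→(0, 4): d=(-6,-2) top-left  bias=+0
    (4,1)@(9, 3): e=[0,0,24] → .  [on edge]
    (1,2)@(3, 5): e=[12,12,0] → X  [on edge]
    (2,2)@(5, 5): e=[14,6,4] → X
    (3,2)@(7, 5): e=[16,0,8] → .  [on edge]
    (1,3)@(3, 7): e=[30,6,-12] → .
    (2,3)@(5, 7): e=[32,0,-8] → .  [on edge]
    (4,3)@(9, 7): e=[36,-12,0] → .  [on edge]
    (1,4)@(3, 9): e=[48,0,-24] → .  [on edge]
  covered (2 px):
    . . . . .
    . . . . .
    . X X . .
    . . . . .
    . . . . .

Final: [6,4,14]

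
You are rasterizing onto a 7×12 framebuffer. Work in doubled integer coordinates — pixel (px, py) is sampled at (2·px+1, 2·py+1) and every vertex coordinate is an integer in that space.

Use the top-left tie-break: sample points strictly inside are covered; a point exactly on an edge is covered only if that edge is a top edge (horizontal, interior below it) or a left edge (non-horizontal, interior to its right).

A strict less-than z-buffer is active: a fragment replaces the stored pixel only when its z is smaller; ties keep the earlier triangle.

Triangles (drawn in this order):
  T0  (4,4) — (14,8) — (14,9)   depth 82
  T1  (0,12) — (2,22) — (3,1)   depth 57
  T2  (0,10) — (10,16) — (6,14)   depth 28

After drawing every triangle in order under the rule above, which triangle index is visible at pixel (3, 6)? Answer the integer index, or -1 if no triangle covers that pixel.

T0:
  2·area = 10
  edge (4, 4)→(14, 8): d=(10,4) right/bottom  bias=-1
  edge (14, 8)→(14, 9): d=(0,1) right/bottom  bias=-1
  edge (14, 9)→(4, 4): d=(-10,-5) top-left  bias=+0
    (5,3)@(11, 7): e=[2,3,5] → X
    (6,3)@(13, 7): e=[-6,1,15] → .
    (5,4)@(11, 9): e=[22,3,-15] → .
  covered (1 px):
    . . . . . . .
    . . . . . . .
    . . . . . . .
    . . . . . X .
    . . . . . . .
    . . . . . . .
    . . . . . . .
    . . . . . . .
    . . . . . . .
    . . . . . . .
    . . . . . . .
    . . . . . . .
T1:
  2·area = 52  (B↔C swapped to make it positive)
  edge (0, 12)→(3, 1): d=(3,-11) top-left  bias=+0
  edge (3, 1)→(2, 22): d=(-1,21) right/bottom  bias=-1
  edge (2, 22)→(0, 12): d=(-2,-10) top-left  bias=+0
    (1,0)@(3, 1): e=[0,0,52] → .  [on edge]
    (0,4)@(1, 9): e=[2,34,16] → X
    (1,4)@(3, 9): e=[24,-8,36] → .
    (0,5)@(1, 11): e=[8,32,12] → X
    (1,5)@(3, 11): e=[30,-10,32] → .
    (0,6)@(1, 13): e=[14,30,8] → X
    (1,6)@(3, 13): e=[36,-12,28] → .
    (0,7)@(1, 15): e=[20,28,4] → X
    (1,7)@(3, 15): e=[42,-14,24] → .
    (0,8)@(1, 17): e=[26,26,0] → X  [on edge]
    (1,8)@(3, 17): e=[48,-16,20] → .
    (0,9)@(1, 19): e=[32,24,-4] → .
  covered (5 px):
    . . . . . . .
    . . . . . . .
    . . . . . . .
    . . . . . . .
    X . . . . . .
    X . . . . . .
    X . . . . . .
    X . . . . . .
    X . . . . . .
    . . . . . . .
    . . . . . . .
    . . . . . . .
T2:
  2·area = 4
  edge (0, 10)→(10, 16): d=(10,6) right/bottom  bias=-1
  edge (10, 16)→(6, 14): d=(-4,-2) top-left  bias=+0
  edge (6, 14)→(0, 10): d=(-6,-4) top-left  bias=+0
    (2,6)@(5, 13): e=[0,2,2] → .  [on edge]
  covered (0 px):
    . . . . . . .
    . . . . . . .
    . . . . . . .
    . . . . . . .
    . . . . . . .
    . . . . . . .
    . . . . . . .
    . . . . . . .
    . . . . . . .
    . . . . . . .
    . . . . . . .
    . . . . . . .

Z-buffer (winner per pixel, '.' = empty):
  . . . . . . .
  . . . . . . .
  . . . . . . .
  . . . . . 0 .
  1 . . . . . .
  1 . . . . . .
  1 . . . . . .
  1 . . . . . .
  1 . . . . . .
  . . . . . . .
  . . . . . . .
  . . . . . . .

Answer: -1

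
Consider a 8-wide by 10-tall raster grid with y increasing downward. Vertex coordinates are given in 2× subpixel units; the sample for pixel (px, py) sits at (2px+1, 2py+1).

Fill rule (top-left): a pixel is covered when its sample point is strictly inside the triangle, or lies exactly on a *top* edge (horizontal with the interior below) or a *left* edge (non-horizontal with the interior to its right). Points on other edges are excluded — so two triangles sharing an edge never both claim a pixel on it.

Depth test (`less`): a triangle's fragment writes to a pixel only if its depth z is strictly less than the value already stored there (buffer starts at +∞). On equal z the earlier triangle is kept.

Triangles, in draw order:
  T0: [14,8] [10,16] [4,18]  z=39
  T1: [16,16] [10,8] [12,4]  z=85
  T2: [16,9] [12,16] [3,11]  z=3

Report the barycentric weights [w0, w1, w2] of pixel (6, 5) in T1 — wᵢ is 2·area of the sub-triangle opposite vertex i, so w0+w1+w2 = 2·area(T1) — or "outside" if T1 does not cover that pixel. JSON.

T0:
  2·area = 40
  edge (14, 8)→(10, 16): d=(-4,8) right/bottom  bias=-1
  edge (10, 16)→(4, 18): d=(-6,2) right/bottom  bias=-1
  edge (4, 18)→(14, 8): d=(10,-10) top-left  bias=+0
    (7,3)@(15, 7): e=[-4,44,0] → .  [on edge]
    (6,4)@(13, 9): e=[4,36,0] → X  [on edge]
    (7,4)@(15, 9): e=[-12,32,20] → .
    (5,5)@(11, 11): e=[12,28,0] → X  [on edge]
    (6,5)@(13, 11): e=[-4,24,20] → .
    (4,6)@(9, 13): e=[20,20,0] → X  [on edge]
    (6,6)@(13, 13): e=[-12,12,40] → .
    (3,7)@(7, 15): e=[28,12,0] → X  [on edge]
    (5,7)@(11, 15): e=[-4,4,40] → .
    (6,7)@(13, 15): e=[-20,0,60] → .  [on edge]
    (2,8)@(5, 17): e=[36,4,0] → X  [on edge]
    (3,8)@(7, 17): e=[20,0,20] → .  [on edge]
    (0,9)@(1, 19): e=[60,0,-20] → .  [on edge]
    (1,9)@(3, 19): e=[44,-4,0] → .  [on edge]
  covered (7 px):
    . . . . . . . .
    . . . . . . . .
    . . . . . . . .
    . . . . . . . .
    . . . . . . X .
    . . . . . X . .
    . . . . X X . .
    . . . X X . . .
    . . X . . . . .
    . . . . . . . .
T1:
  2·area = 40
  edge (16, 16)→(10, 8): d=(-6,-8) top-left  bias=+0
  edge (10, 8)→(12, 4): d=(2,-4) top-left  bias=+0
  edge (12, 4)→(16, 16): d=(4,12) right/bottom  bias=-1
    (5,0)@(11, 1): e=[50,-10,0] → .  [on edge]
    (5,3)@(11, 7): e=[14,2,24] → X
    (6,3)@(13, 7): e=[30,10,0] → .  [on edge]
    (5,4)@(11, 9): e=[2,6,32] → X
    (6,4)@(13, 9): e=[18,14,8] → X
    (7,4)@(15, 9): e=[34,22,-16] → .
    (5,5)@(11, 11): e=[-10,10,40] → .
    (6,5)@(13, 11): e=[6,18,16] → X
    (7,5)@(15, 11): e=[22,26,-8] → .
    (6,6)@(13, 13): e=[-6,22,24] → .
    (7,6)@(15, 13): e=[10,30,0] → .  [on edge]
  covered (4 px):
    . . . . . . . .
    . . . . . . . .
    . . . . . . . .
    . . . . . X . .
    . . . . . X X .
    . . . . . . X .
    . . . . . . . .
    . . . . . . . .
    . . . . . . . .
    . . . . . . . .
T2:
  2·area = 83
  edge (16, 9)→(12, 16): d=(-4,7) right/bottom  bias=-1
  edge (12, 16)→(3, 11): d=(-9,-5) top-left  bias=+0
  edge (3, 11)→(16, 9): d=(13,-2) top-left  bias=+0
    (1,5)@(3, 11): e=[83,0,0] → X  [on edge]
    (2,5)@(5, 11): e=[69,10,4] → X
    (3,5)@(7, 11): e=[55,20,8] → X
    (4,5)@(9, 11): e=[41,30,12] → X
    (5,5)@(11, 11): e=[27,40,16] → X
    (6,5)@(13, 11): e=[13,50,20] → X
    (7,5)@(15, 11): e=[-1,60,24] → .
    (1,6)@(3, 13): e=[75,-18,26] → .
    (2,6)@(5, 13): e=[61,-8,30] → .
    (3,6)@(7, 13): e=[47,2,34] → X
    (7,6)@(15, 13): e=[-9,42,50] → .
    (3,7)@(7, 15): e=[39,-16,60] → .
  covered (11 px):
    . . . . . . . .
    . . . . . . . .
    . . . . . . . .
    . . . . . . . .
    . . . . . . . .
    . X X X X X X .
    . . . X X X X .
    . . . . . X . .
    . . . . . . . .
    . . . . . . . .

Final: [18,16,6]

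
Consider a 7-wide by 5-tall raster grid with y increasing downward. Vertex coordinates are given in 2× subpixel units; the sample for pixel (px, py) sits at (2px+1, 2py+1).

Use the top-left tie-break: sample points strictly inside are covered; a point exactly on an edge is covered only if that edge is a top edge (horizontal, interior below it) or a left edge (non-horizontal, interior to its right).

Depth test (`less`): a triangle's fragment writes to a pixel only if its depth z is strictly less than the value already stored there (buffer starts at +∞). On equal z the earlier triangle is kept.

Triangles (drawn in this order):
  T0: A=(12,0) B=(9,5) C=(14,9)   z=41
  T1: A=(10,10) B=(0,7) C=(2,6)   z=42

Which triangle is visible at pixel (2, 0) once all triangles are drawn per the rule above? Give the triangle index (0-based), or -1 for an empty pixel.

T0:
  2·area = 37  (B↔C swapped to make it positive)
  edge (12, 0)→(14, 9): d=(2,9) right/bottom  bias=-1
  edge (14, 9)→(9, 5): d=(-5,-4) top-left  bias=+0
  edge (9, 5)→(12, 0): d=(3,-5) top-left  bias=+0
    (5,1)@(11, 3): e=[15,18,4] → █
    (6,1)@(13, 3): e=[-3,26,14] → ·
    (4,2)@(9, 5): e=[37,0,0] → █  [on edge]
    (6,2)@(13, 5): e=[1,16,20] → █
    (4,3)@(9, 7): e=[41,-10,6] → ·
    (5,3)@(11, 7): e=[23,-2,16] → ·
    (6,3)@(13, 7): e=[5,6,26] → █
    (6,4)@(13, 9): e=[9,-4,32] → ·
  covered (5 px):
    · · · · · · ·
    · · · · · █ ·
    · · · · █ █ █
    · · · · · · █
    · · · · · · ·
T1:
  2·area = 16
  edge (10, 10)→(0, 7): d=(-10,-3) top-left  bias=+0
  edge (0, 7)→(2, 6): d=(2,-1) top-left  bias=+0
  edge (2, 6)→(10, 10): d=(8,4) right/bottom  bias=-1
    (0,3)@(1, 7): e=[3,1,12] → █
    (1,3)@(3, 7): e=[9,3,4] → █
    (2,3)@(5, 7): e=[15,5,-4] → ·
    (0,4)@(1, 9): e=[-17,5,28] → ·
    (1,4)@(3, 9): e=[-11,7,20] → ·
    (3,4)@(7, 9): e=[1,11,4] → █
    (4,4)@(9, 9): e=[7,13,-4] → ·
  covered (3 px):
    · · · · · · ·
    · · · · · · ·
    · · · · · · ·
    █ █ · · · · ·
    · · · █ · · ·

Z-buffer (winner per pixel, '.' = empty):
  . . . . . . .
  . . . . . 0 .
  . . . . 0 0 0
  1 1 . . . . 0
  . . . 1 . . .

Final: -1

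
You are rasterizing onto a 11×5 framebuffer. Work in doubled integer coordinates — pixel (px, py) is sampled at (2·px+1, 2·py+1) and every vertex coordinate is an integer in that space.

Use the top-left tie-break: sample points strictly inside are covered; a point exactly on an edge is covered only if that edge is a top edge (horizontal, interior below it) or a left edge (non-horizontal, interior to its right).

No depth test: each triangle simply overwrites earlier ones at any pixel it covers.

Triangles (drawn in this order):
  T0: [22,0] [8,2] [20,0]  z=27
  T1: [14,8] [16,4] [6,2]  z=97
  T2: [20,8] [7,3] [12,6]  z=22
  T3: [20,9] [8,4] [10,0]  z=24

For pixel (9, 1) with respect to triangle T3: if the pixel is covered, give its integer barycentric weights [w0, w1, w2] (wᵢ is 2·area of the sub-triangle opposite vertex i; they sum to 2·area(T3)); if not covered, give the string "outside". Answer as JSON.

T0:
  2·area = 4
  edge (22, 0)→(8, 2): d=(-14,2) right/bottom  bias=-1
  edge (8, 2)→(20, 0): d=(12,-2) top-left  bias=+0
  edge (20, 0)→(22, 0): d=(2,0) top-left  bias=+0
    (7,0)@(15, 1): e=[0,2,2] → ·  [on edge]
    (0,1)@(1, 3): e=[0,-2,6] → ·  [on edge]
  covered (0 px):
    · · · · · · · · · · ·
    · · · · · · · · · · ·
    · · · · · · · · · · ·
    · · · · · · · · · · ·
    · · · · · · · · · · ·
T1:
  2·area = 44  (B↔C swapped to make it positive)
  edge (14, 8)→(6, 2): d=(-8,-6) top-left  bias=+0
  edge (6, 2)→(16, 4): d=(10,2) right/bottom  bias=-1
  edge (16, 4)→(14, 8): d=(-2,4) right/bottom  bias=-1
    (0,0)@(1, 1): e=[-22,0,66] → ·  [on edge]
    (4,1)@(9, 3): e=[10,4,30] → #
    (5,1)@(11, 3): e=[22,0,22] → ·  [on edge]
    (4,2)@(9, 5): e=[-6,24,26] → ·
    (5,2)@(11, 5): e=[6,20,18] → #
    (6,2)@(13, 5): e=[18,16,10] → #
    (7,2)@(15, 5): e=[30,12,2] → #
    (8,2)@(17, 5): e=[42,8,-6] → ·
    (10,2)@(21, 5): e=[66,0,-22] → ·  [on edge]
    (5,3)@(11, 7): e=[-10,40,14] → ·
    (6,3)@(13, 7): e=[2,36,6] → #
    (7,3)@(15, 7): e=[14,32,-2] → ·
  covered (5 px):
    · · · · · · · · · · ·
    · · · · # · · · · · ·
    · · · · · # # # · · ·
    · · · · · · # · · · ·
    · · · · · · · · · · ·
T2:
  2·area = 14  (B↔C swapped to make it positive)
  edge (20, 8)→(12, 6): d=(-8,-2) top-left  bias=+0
  edge (12, 6)→(7, 3): d=(-5,-3) top-left  bias=+0
  edge (7, 3)→(20, 8): d=(13,5) right/bottom  bias=-1
    (3,1)@(7, 3): e=[14,0,0] → ·  [on edge]
    (5,2)@(11, 5): e=[6,2,6] → #
    (6,2)@(13, 5): e=[10,8,-4] → ·
    (5,3)@(11, 7): e=[-10,-8,32] → ·
    (8,3)@(17, 7): e=[2,10,2] → #
    (9,3)@(19, 7): e=[6,16,-8] → ·
    (8,4)@(17, 9): e=[-14,0,28] → ·  [on edge]
  covered (2 px):
    · · · · · · · · · · ·
    · · · · · · · · · · ·
    · · · · · # · · · · ·
    · · · · · · · · # · ·
    · · · · · · · · · · ·
T3:
  2·area = 58
  edge (20, 9)→(8, 4): d=(-12,-5) top-left  bias=+0
  edge (8, 4)→(10, 0): d=(2,-4) top-left  bias=+0
  edge (10, 0)→(20, 9): d=(10,9) right/bottom  bias=-1
    (5,0)@(11, 1): e=[51,6,1] → #
    (6,0)@(13, 1): e=[61,14,-17] → ·
    (4,1)@(9, 3): e=[17,2,39] → #
    (6,1)@(13, 3): e=[37,18,3] → #
    (7,1)@(15, 3): e=[47,26,-15] → ·
    (4,2)@(9, 5): e=[-7,6,59] → ·
    (5,2)@(11, 5): e=[3,14,41] → #
    (7,2)@(15, 5): e=[23,30,5] → #
    (8,2)@(17, 5): e=[33,38,-13] → ·
    (5,3)@(11, 7): e=[-21,18,61] → ·
    (6,3)@(13, 7): e=[-11,26,43] → ·
    (7,3)@(15, 7): e=[-1,34,25] → ·
  covered (8 px):
    · · · · · # · · · · ·
    · · · · # # # · · · ·
    · · · · · # # # · · ·
    · · · · · · · · # · ·
    · · · · · · · · · · ·

Answer: "outside"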